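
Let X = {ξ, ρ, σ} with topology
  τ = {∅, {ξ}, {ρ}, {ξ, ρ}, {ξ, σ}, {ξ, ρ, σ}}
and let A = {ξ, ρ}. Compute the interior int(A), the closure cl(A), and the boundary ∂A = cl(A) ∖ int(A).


int(A) = {ξ, ρ}, cl(A) = {ξ, ρ, σ}, ∂A = {σ}.

Closed sets in (X, τ) are complements of opens:
  closed(X, τ) = {∅, {ρ}, {σ}, {ξ, σ}, {ρ, σ}, {ξ, ρ, σ}}.
int(A) = ⋃ {U ∈ τ : U ⊆ A}. Opens contained in A: ∅, {ξ}, {ρ}, {ξ, ρ}.
Taking the union of these: int(A) = {ξ, ρ}.
cl(A) = ⋂ {C closed : A ⊆ C}. Closed sets containing A: {ξ, ρ, σ}.
Intersecting these: cl(A) = {ξ, ρ, σ}.
∂A = cl(A) ∖ int(A) = {ξ, ρ, σ} ∖ {ξ, ρ} = {σ}.


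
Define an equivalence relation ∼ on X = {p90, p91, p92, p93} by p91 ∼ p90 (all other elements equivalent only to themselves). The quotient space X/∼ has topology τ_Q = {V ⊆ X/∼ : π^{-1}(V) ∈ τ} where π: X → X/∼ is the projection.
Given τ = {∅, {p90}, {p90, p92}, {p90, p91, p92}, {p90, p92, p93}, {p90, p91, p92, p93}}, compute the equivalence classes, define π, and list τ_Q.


X/∼ = {[p90=p91], [p92], [p93]}; |τ_Q| = 3.

Equivalence classes: [p90=p91], [p92], [p93].
Quotient map π: X → X/∼ sends p90 ↦ [p90=p91], p91 ↦ [p90=p91], p92 ↦ [p92], p93 ↦ [p93].
For each subset V ⊆ X/∼, compute π^{-1}(V) ⊆ X and check whether π^{-1}(V) ∈ τ. V is open in τ_Q iff π^{-1}(V) ∈ τ.
  V = {}: π^{-1}(V) = ∅ ∈ τ ✓.
  V = {[p90=p91]}: π^{-1}(V) = {p90, p91} ∉ τ ✗.
  V = {[p92]}: π^{-1}(V) = {p92} ∉ τ ✗.
  V = {[p90=p91], [p92]}: π^{-1}(V) = {p90, p91, p92} ∈ τ ✓.
  V = {[p93]}: π^{-1}(V) = {p93} ∉ τ ✗.
  V = {[p90=p91], [p93]}: π^{-1}(V) = {p90, p91, p93} ∉ τ ✗.
  V = {[p92], [p93]}: π^{-1}(V) = {p92, p93} ∉ τ ✗.
  V = {[p90=p91], [p92], [p93]}: π^{-1}(V) = {p90, p91, p92, p93} ∈ τ ✓.
Open sets in the quotient: τ_Q = {{}, {[p90=p91], [p92]}, {[p90=p91], [p92], [p93]}} (3 elements).


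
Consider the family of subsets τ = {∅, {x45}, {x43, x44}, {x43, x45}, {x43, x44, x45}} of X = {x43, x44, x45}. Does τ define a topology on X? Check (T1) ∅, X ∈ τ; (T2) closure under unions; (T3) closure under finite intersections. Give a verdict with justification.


τ is NOT a topology on X.

Axiom (T1): ∅ ∈ τ? Yes; X ∈ τ? Yes.
Axiom (T2/T3): check pairwise unions and intersections of members of τ.
Counterexample for (T3): {x43, x44} ∩ {x43, x45} = {x43} ∉ τ. Therefore τ is NOT a topology.


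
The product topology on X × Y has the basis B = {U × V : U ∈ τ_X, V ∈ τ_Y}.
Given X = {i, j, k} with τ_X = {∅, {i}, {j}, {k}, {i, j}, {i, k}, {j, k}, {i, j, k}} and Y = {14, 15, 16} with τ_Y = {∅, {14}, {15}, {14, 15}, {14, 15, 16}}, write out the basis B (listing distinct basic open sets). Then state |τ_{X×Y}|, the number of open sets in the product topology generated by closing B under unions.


Basis B = {∅ × ∅, {i} × {14}, {i} × {15}, {j} × {14}, {j} × {15}, {k} × {14}, {k} × {15}, {i} × {14, 15}, {i, j} × {14}, {i, k} × {14}, {i, j} × {15}, {i, k} × {15}, {j} × {14, 15}, {j, k} × {14}, {j, k} × {15}, {k} × {14, 15}, {i} × {14, 15, 16}, {i, j, k} × {14}, {i, j, k} × {15}, {j} × {14, 15, 16}, {k} × {14, 15, 16}, {i, j} × {14, 15}, {i, k} × {14, 15}, {j, k} × {14, 15}, {i, j} × {14, 15, 16}, {i, k} × {14, 15, 16}, {i, j, k} × {14, 15}, {j, k} × {14, 15, 16}, {i, j, k} × {14, 15, 16}}; |τ_{X×Y}| = 125.

Enumerate products U × V with U ∈ τ_X, V ∈ τ_Y (deduplicated):
  ∅ × ∅ = {} (∅)
  {i} × {14} = {(i,14)}
  {i} × {15} = {(i,15)}
  {j} × {14} = {(j,14)}
  {j} × {15} = {(j,15)}
  {k} × {14} = {(k,14)}
  {k} × {15} = {(k,15)}
  {i} × {14, 15} = {(i,14), (i,15)}
  {i, j} × {14} = {(i,14), (j,14)}
  {i, k} × {14} = {(i,14), (k,14)}
  {i, j} × {15} = {(i,15), (j,15)}
  {i, k} × {15} = {(i,15), (k,15)}
  {j} × {14, 15} = {(j,14), (j,15)}
  {j, k} × {14} = {(j,14), (k,14)}
  {j, k} × {15} = {(j,15), (k,15)}
  {k} × {14, 15} = {(k,14), (k,15)}
  {i} × {14, 15, 16} = {(i,14), (i,15), (i,16)}
  {i, j, k} × {14} = {(i,14), (j,14), (k,14)}
  {i, j, k} × {15} = {(i,15), (j,15), (k,15)}
  {j} × {14, 15, 16} = {(j,14), (j,15), (j,16)}
  {k} × {14, 15, 16} = {(k,14), (k,15), (k,16)}
  {i, j} × {14, 15} = {(i,14), (i,15), (j,14), (j,15)}
  {i, k} × {14, 15} = {(i,14), (i,15), (k,14), (k,15)}
  {j, k} × {14, 15} = {(j,14), (j,15), (k,14), (k,15)}
  {i, j} × {14, 15, 16} = {(i,14), (i,15), (i,16), (j,14), (j,15), (j,16)}
  {i, k} × {14, 15, 16} = {(i,14), (i,15), (i,16), (k,14), (k,15), (k,16)}
  {i, j, k} × {14, 15} = {(i,14), (i,15), (j,14), (j,15), (k,14), (k,15)}
  {j, k} × {14, 15, 16} = {(j,14), (j,15), (j,16), (k,14), (k,15), (k,16)}
  {i, j, k} × {14, 15, 16} = {(i,14), (i,15), (i,16), (j,14), (j,15), (j,16), (k,14), (k,15), (k,16)}
These 29 distinct sets form the basis B.
Close under arbitrary unions to get τ_{X×Y}; counting gives |τ_{X×Y}| = 125.


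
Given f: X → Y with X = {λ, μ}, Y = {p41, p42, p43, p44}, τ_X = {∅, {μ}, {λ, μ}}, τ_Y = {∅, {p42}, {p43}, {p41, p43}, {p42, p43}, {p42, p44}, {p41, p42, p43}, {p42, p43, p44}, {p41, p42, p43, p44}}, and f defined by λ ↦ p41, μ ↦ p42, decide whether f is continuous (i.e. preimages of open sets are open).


f is NOT continuous.

Compute f^{-1}(U) for each U ∈ τ_Y:
  U = ∅: f^{-1}(U) = ∅ ∈ τ_X ✓.
  U = {p42}: f^{-1}(U) = {μ} ∈ τ_X ✓.
  U = {p43}: f^{-1}(U) = ∅ ∈ τ_X ✓.
  U = {p41, p43}: f^{-1}(U) = {λ} ∉ τ_X ✗.
  U = {p42, p43}: f^{-1}(U) = {μ} ∈ τ_X ✓.
  U = {p42, p44}: f^{-1}(U) = {μ} ∈ τ_X ✓.
  U = {p41, p42, p43}: f^{-1}(U) = {λ, μ} ∈ τ_X ✓.
  U = {p42, p43, p44}: f^{-1}(U) = {μ} ∈ τ_X ✓.
  U = {p41, p42, p43, p44}: f^{-1}(U) = {λ, μ} ∈ τ_X ✓.
Found U = {p41, p43} with f^{-1}(U) = {λ} not in τ_X. Therefore f is NOT continuous.


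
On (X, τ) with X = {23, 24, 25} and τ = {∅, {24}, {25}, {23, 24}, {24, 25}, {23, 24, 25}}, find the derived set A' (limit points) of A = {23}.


A' = ∅

For each x ∈ X, list the open sets U ∈ τ with x ∈ U, then check whether U ∩ (A ∖ {x}) ≠ ∅ for every such U.
  x = 23: open {23, 24} ∋ x has {23, 24} ∩ (A ∖ {23}) = ∅, so x is NOT a limit point.
  x = 24: open {24} ∋ x has {24} ∩ (A ∖ {24}) = ∅, so x is NOT a limit point.
  x = 25: open {25} ∋ x has {25} ∩ (A ∖ {25}) = ∅, so x is NOT a limit point.
Collecting: A' = ∅.


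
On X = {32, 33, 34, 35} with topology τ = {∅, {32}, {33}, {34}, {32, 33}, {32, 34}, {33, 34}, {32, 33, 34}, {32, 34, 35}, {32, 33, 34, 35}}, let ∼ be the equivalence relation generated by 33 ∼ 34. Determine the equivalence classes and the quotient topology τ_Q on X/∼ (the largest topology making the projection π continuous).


X/∼ = {[32], [33=34], [35]}; |τ_Q| = 5.

Equivalence classes: [32], [33=34], [35].
Quotient map π: X → X/∼ sends 32 ↦ [32], 33 ↦ [33=34], 34 ↦ [33=34], 35 ↦ [35].
For each subset V ⊆ X/∼, compute π^{-1}(V) ⊆ X and check whether π^{-1}(V) ∈ τ. V is open in τ_Q iff π^{-1}(V) ∈ τ.
  V = {}: π^{-1}(V) = ∅ ∈ τ ✓.
  V = {[32]}: π^{-1}(V) = {32} ∈ τ ✓.
  V = {[33=34]}: π^{-1}(V) = {33, 34} ∈ τ ✓.
  V = {[32], [33=34]}: π^{-1}(V) = {32, 33, 34} ∈ τ ✓.
  V = {[35]}: π^{-1}(V) = {35} ∉ τ ✗.
  V = {[32], [35]}: π^{-1}(V) = {32, 35} ∉ τ ✗.
  V = {[33=34], [35]}: π^{-1}(V) = {33, 34, 35} ∉ τ ✗.
  V = {[32], [33=34], [35]}: π^{-1}(V) = {32, 33, 34, 35} ∈ τ ✓.
Open sets in the quotient: τ_Q = {{}, {[32]}, {[33=34]}, {[32], [33=34]}, {[32], [33=34], [35]}} (5 elements).


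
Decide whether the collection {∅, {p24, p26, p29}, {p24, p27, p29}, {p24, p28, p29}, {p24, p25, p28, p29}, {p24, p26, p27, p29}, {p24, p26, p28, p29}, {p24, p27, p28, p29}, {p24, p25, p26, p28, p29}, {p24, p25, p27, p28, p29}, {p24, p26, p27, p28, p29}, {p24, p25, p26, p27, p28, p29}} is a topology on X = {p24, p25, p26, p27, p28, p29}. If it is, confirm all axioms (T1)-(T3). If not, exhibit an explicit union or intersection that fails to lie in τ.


τ is NOT a topology on X.

Axiom (T1): ∅ ∈ τ? Yes; X ∈ τ? Yes.
Axiom (T2/T3): check pairwise unions and intersections of members of τ.
Counterexample for (T3): {p24, p26, p29} ∩ {p24, p27, p29} = {p24, p29} ∉ τ. Therefore τ is NOT a topology.


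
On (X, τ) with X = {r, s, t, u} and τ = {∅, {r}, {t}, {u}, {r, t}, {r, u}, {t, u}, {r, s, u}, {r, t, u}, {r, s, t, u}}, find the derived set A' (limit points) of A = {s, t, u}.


A' = {s}

For each x ∈ X, list the open sets U ∈ τ with x ∈ U, then check whether U ∩ (A ∖ {x}) ≠ ∅ for every such U.
  x = r: open {r} ∋ x has {r} ∩ (A ∖ {r}) = ∅, so x is NOT a limit point.
  x = s: opens ∋ x are {r, s, u}, {r, s, t, u}; each meets A ∖ {s}, so x IS a limit point.
  x = t: open {t} ∋ x has {t} ∩ (A ∖ {t}) = ∅, so x is NOT a limit point.
  x = u: open {u} ∋ x has {u} ∩ (A ∖ {u}) = ∅, so x is NOT a limit point.
Collecting: A' = {s}.


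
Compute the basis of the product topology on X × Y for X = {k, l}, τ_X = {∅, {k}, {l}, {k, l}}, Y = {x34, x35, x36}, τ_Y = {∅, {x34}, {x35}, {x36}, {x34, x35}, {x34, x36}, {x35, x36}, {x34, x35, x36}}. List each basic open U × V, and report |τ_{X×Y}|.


Basis B = {∅ × ∅, {k} × {x34}, {k} × {x35}, {k} × {x36}, {l} × {x34}, {l} × {x35}, {l} × {x36}, {k} × {x34, x35}, {k} × {x34, x36}, {k, l} × {x34}, {k} × {x35, x36}, {k, l} × {x35}, {k, l} × {x36}, {l} × {x34, x35}, {l} × {x34, x36}, {l} × {x35, x36}, {k} × {x34, x35, x36}, {l} × {x34, x35, x36}, {k, l} × {x34, x35}, {k, l} × {x34, x36}, {k, l} × {x35, x36}, {k, l} × {x34, x35, x36}}; |τ_{X×Y}| = 64.

Enumerate products U × V with U ∈ τ_X, V ∈ τ_Y (deduplicated):
  ∅ × ∅ = {} (∅)
  {k} × {x34} = {(k,x34)}
  {k} × {x35} = {(k,x35)}
  {k} × {x36} = {(k,x36)}
  {l} × {x34} = {(l,x34)}
  {l} × {x35} = {(l,x35)}
  {l} × {x36} = {(l,x36)}
  {k} × {x34, x35} = {(k,x34), (k,x35)}
  {k} × {x34, x36} = {(k,x34), (k,x36)}
  {k, l} × {x34} = {(k,x34), (l,x34)}
  {k} × {x35, x36} = {(k,x35), (k,x36)}
  {k, l} × {x35} = {(k,x35), (l,x35)}
  {k, l} × {x36} = {(k,x36), (l,x36)}
  {l} × {x34, x35} = {(l,x34), (l,x35)}
  {l} × {x34, x36} = {(l,x34), (l,x36)}
  {l} × {x35, x36} = {(l,x35), (l,x36)}
  {k} × {x34, x35, x36} = {(k,x34), (k,x35), (k,x36)}
  {l} × {x34, x35, x36} = {(l,x34), (l,x35), (l,x36)}
  {k, l} × {x34, x35} = {(k,x34), (k,x35), (l,x34), (l,x35)}
  {k, l} × {x34, x36} = {(k,x34), (k,x36), (l,x34), (l,x36)}
  {k, l} × {x35, x36} = {(k,x35), (k,x36), (l,x35), (l,x36)}
  {k, l} × {x34, x35, x36} = {(k,x34), (k,x35), (k,x36), (l,x34), (l,x35), (l,x36)}
These 22 distinct sets form the basis B.
Close under arbitrary unions to get τ_{X×Y}; counting gives |τ_{X×Y}| = 64.


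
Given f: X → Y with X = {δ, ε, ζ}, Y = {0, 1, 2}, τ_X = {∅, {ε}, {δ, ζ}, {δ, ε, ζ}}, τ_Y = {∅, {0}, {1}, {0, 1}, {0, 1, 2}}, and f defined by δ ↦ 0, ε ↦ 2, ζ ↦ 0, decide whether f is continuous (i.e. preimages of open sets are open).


f IS continuous.

Compute f^{-1}(U) for each U ∈ τ_Y:
  U = ∅: f^{-1}(U) = ∅ ∈ τ_X ✓.
  U = {0}: f^{-1}(U) = {δ, ζ} ∈ τ_X ✓.
  U = {1}: f^{-1}(U) = ∅ ∈ τ_X ✓.
  U = {0, 1}: f^{-1}(U) = {δ, ζ} ∈ τ_X ✓.
  U = {0, 1, 2}: f^{-1}(U) = {δ, ε, ζ} ∈ τ_X ✓.
Every preimage lies in τ_X, so f IS continuous.


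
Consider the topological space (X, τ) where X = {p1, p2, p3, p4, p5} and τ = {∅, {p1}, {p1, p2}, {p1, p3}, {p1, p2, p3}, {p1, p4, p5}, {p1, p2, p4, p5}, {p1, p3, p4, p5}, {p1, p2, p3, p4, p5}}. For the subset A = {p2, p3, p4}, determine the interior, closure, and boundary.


int(A) = ∅, cl(A) = {p2, p3, p4, p5}, ∂A = {p2, p3, p4, p5}.

Closed sets in (X, τ) are complements of opens:
  closed(X, τ) = {∅, {p2}, {p3}, {p2, p3}, {p4, p5}, {p2, p4, p5}, {p3, p4, p5}, {p2, p3, p4, p5}, {p1, p2, p3, p4, p5}}.
int(A) = ⋃ {U ∈ τ : U ⊆ A}. Opens contained in A: ∅.
Taking the union of these: int(A) = ∅.
cl(A) = ⋂ {C closed : A ⊆ C}. Closed sets containing A: {p2, p3, p4, p5}, {p1, p2, p3, p4, p5}.
Intersecting these: cl(A) = {p2, p3, p4, p5}.
∂A = cl(A) ∖ int(A) = {p2, p3, p4, p5} ∖ ∅ = {p2, p3, p4, p5}.


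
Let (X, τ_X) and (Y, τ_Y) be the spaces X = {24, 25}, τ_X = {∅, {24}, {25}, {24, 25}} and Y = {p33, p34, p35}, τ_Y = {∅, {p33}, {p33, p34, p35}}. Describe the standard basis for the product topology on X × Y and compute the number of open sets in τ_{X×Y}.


Basis B = {∅ × ∅, {24} × {p33}, {25} × {p33}, {24, 25} × {p33}, {24} × {p33, p34, p35}, {25} × {p33, p34, p35}, {24, 25} × {p33, p34, p35}}; |τ_{X×Y}| = 9.

Enumerate products U × V with U ∈ τ_X, V ∈ τ_Y (deduplicated):
  ∅ × ∅ = {} (∅)
  {24} × {p33} = {(24,p33)}
  {25} × {p33} = {(25,p33)}
  {24, 25} × {p33} = {(24,p33), (25,p33)}
  {24} × {p33, p34, p35} = {(24,p33), (24,p34), (24,p35)}
  {25} × {p33, p34, p35} = {(25,p33), (25,p34), (25,p35)}
  {24, 25} × {p33, p34, p35} = {(24,p33), (24,p34), (24,p35), (25,p33), (25,p34), (25,p35)}
These 7 distinct sets form the basis B.
Close under arbitrary unions to get τ_{X×Y}; counting gives |τ_{X×Y}| = 9.


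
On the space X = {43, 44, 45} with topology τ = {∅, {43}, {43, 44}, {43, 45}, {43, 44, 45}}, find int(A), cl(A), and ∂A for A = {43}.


int(A) = {43}, cl(A) = {43, 44, 45}, ∂A = {44, 45}.

Closed sets in (X, τ) are complements of opens:
  closed(X, τ) = {∅, {44}, {45}, {44, 45}, {43, 44, 45}}.
int(A) = ⋃ {U ∈ τ : U ⊆ A}. Opens contained in A: ∅, {43}.
Taking the union of these: int(A) = {43}.
cl(A) = ⋂ {C closed : A ⊆ C}. Closed sets containing A: {43, 44, 45}.
Intersecting these: cl(A) = {43, 44, 45}.
∂A = cl(A) ∖ int(A) = {43, 44, 45} ∖ {43} = {44, 45}.


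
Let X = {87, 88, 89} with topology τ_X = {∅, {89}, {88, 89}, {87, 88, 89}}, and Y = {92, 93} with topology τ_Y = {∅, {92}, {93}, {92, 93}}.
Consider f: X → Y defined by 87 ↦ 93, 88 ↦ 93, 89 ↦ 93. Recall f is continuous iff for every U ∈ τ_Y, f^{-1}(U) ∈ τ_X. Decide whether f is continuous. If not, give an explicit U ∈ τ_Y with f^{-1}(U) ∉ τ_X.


f IS continuous.

Compute f^{-1}(U) for each U ∈ τ_Y:
  U = ∅: f^{-1}(U) = ∅ ∈ τ_X ✓.
  U = {92}: f^{-1}(U) = ∅ ∈ τ_X ✓.
  U = {93}: f^{-1}(U) = {87, 88, 89} ∈ τ_X ✓.
  U = {92, 93}: f^{-1}(U) = {87, 88, 89} ∈ τ_X ✓.
Every preimage lies in τ_X, so f IS continuous.


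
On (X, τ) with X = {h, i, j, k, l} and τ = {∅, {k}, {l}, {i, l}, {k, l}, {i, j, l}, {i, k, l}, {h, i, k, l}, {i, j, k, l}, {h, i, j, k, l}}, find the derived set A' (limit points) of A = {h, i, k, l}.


A' = {h, i, j}

For each x ∈ X, list the open sets U ∈ τ with x ∈ U, then check whether U ∩ (A ∖ {x}) ≠ ∅ for every such U.
  x = h: opens ∋ x are {h, i, k, l}, {h, i, j, k, l}; each meets A ∖ {h}, so x IS a limit point.
  x = i: opens ∋ x are {i, l}, {i, j, l}, {i, k, l}, {h, i, k, l}, {i, j, k, l}, {h, i, j, k, l}; each meets A ∖ {i}, so x IS a limit point.
  x = j: opens ∋ x are {i, j, l}, {i, j, k, l}, {h, i, j, k, l}; each meets A ∖ {j}, so x IS a limit point.
  x = k: open {k} ∋ x has {k} ∩ (A ∖ {k}) = ∅, so x is NOT a limit point.
  x = l: open {l} ∋ x has {l} ∩ (A ∖ {l}) = ∅, so x is NOT a limit point.
Collecting: A' = {h, i, j}.


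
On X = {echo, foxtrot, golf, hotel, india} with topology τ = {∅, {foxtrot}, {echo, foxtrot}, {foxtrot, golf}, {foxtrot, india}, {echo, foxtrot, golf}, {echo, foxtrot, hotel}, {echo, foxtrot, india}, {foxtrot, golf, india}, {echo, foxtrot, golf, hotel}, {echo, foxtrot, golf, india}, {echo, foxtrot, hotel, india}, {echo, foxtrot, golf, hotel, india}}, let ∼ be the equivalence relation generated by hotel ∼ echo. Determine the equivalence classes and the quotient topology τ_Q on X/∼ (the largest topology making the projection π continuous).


X/∼ = {[echo=hotel], [foxtrot], [golf], [india]}; |τ_Q| = 9.

Equivalence classes: [echo=hotel], [foxtrot], [golf], [india].
Quotient map π: X → X/∼ sends echo ↦ [echo=hotel], foxtrot ↦ [foxtrot], golf ↦ [golf], hotel ↦ [echo=hotel], india ↦ [india].
For each subset V ⊆ X/∼, compute π^{-1}(V) ⊆ X and check whether π^{-1}(V) ∈ τ. V is open in τ_Q iff π^{-1}(V) ∈ τ.
  V = {}: π^{-1}(V) = ∅ ∈ τ ✓.
  V = {[echo=hotel]}: π^{-1}(V) = {echo, hotel} ∉ τ ✗.
  V = {[foxtrot]}: π^{-1}(V) = {foxtrot} ∈ τ ✓.
  V = {[echo=hotel], [foxtrot]}: π^{-1}(V) = {echo, foxtrot, hotel} ∈ τ ✓.
  V = {[golf]}: π^{-1}(V) = {golf} ∉ τ ✗.
  V = {[echo=hotel], [golf]}: π^{-1}(V) = {echo, golf, hotel} ∉ τ ✗.
  V = {[foxtrot], [golf]}: π^{-1}(V) = {foxtrot, golf} ∈ τ ✓.
  V = {[echo=hotel], [foxtrot], [golf]}: π^{-1}(V) = {echo, foxtrot, golf, hotel} ∈ τ ✓.
  V = {[india]}: π^{-1}(V) = {india} ∉ τ ✗.
  V = {[echo=hotel], [india]}: π^{-1}(V) = {echo, hotel, india} ∉ τ ✗.
  V = {[foxtrot], [india]}: π^{-1}(V) = {foxtrot, india} ∈ τ ✓.
  V = {[echo=hotel], [foxtrot], [india]}: π^{-1}(V) = {echo, foxtrot, hotel, india} ∈ τ ✓.
  V = {[golf], [india]}: π^{-1}(V) = {golf, india} ∉ τ ✗.
  V = {[echo=hotel], [golf], [india]}: π^{-1}(V) = {echo, golf, hotel, india} ∉ τ ✗.
  V = {[foxtrot], [golf], [india]}: π^{-1}(V) = {foxtrot, golf, india} ∈ τ ✓.
  V = {[echo=hotel], [foxtrot], [golf], [india]}: π^{-1}(V) = {echo, foxtrot, golf, hotel, india} ∈ τ ✓.
Open sets in the quotient: τ_Q = {{}, {[foxtrot]}, {[echo=hotel], [foxtrot]}, {[foxtrot], [golf]}, {[echo=hotel], [foxtrot], [golf]}, {[foxtrot], [india]}, {[echo=hotel], [foxtrot], [india]}, {[foxtrot], [golf], [india]}, {[echo=hotel], [foxtrot], [golf], [india]}} (9 elements).


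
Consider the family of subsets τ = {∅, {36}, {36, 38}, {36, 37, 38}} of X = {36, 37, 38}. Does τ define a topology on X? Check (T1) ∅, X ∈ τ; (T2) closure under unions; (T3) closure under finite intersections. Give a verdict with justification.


τ IS a topology on X.

Axiom (T1): ∅ ∈ τ? Yes; X ∈ τ? Yes.
Axiom (T2/T3): check pairwise unions and intersections of members of τ.
All pairwise intersections and unions checked — each lies in τ. Therefore τ satisfies (T1), (T2), (T3): it IS a topology on X.


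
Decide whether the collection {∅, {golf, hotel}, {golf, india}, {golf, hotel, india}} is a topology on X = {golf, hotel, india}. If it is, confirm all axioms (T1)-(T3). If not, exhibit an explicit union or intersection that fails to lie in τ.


τ is NOT a topology on X.

Axiom (T1): ∅ ∈ τ? Yes; X ∈ τ? Yes.
Axiom (T2/T3): check pairwise unions and intersections of members of τ.
Counterexample for (T3): {golf, hotel} ∩ {golf, india} = {golf} ∉ τ. Therefore τ is NOT a topology.


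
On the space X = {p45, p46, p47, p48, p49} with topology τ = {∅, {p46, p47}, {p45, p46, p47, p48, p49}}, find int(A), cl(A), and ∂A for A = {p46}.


int(A) = ∅, cl(A) = {p45, p46, p47, p48, p49}, ∂A = {p45, p46, p47, p48, p49}.

Closed sets in (X, τ) are complements of opens:
  closed(X, τ) = {∅, {p45, p48, p49}, {p45, p46, p47, p48, p49}}.
int(A) = ⋃ {U ∈ τ : U ⊆ A}. Opens contained in A: ∅.
Taking the union of these: int(A) = ∅.
cl(A) = ⋂ {C closed : A ⊆ C}. Closed sets containing A: {p45, p46, p47, p48, p49}.
Intersecting these: cl(A) = {p45, p46, p47, p48, p49}.
∂A = cl(A) ∖ int(A) = {p45, p46, p47, p48, p49} ∖ ∅ = {p45, p46, p47, p48, p49}.


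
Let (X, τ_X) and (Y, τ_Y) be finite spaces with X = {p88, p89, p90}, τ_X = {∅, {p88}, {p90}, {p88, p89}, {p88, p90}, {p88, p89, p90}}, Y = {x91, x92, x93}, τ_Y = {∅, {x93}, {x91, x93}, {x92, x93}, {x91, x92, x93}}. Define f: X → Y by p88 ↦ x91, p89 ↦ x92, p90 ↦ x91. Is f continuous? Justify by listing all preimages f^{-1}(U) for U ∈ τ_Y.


f is NOT continuous.

Compute f^{-1}(U) for each U ∈ τ_Y:
  U = ∅: f^{-1}(U) = ∅ ∈ τ_X ✓.
  U = {x93}: f^{-1}(U) = ∅ ∈ τ_X ✓.
  U = {x91, x93}: f^{-1}(U) = {p88, p90} ∈ τ_X ✓.
  U = {x92, x93}: f^{-1}(U) = {p89} ∉ τ_X ✗.
  U = {x91, x92, x93}: f^{-1}(U) = {p88, p89, p90} ∈ τ_X ✓.
Found U = {x92, x93} with f^{-1}(U) = {p89} not in τ_X. Therefore f is NOT continuous.


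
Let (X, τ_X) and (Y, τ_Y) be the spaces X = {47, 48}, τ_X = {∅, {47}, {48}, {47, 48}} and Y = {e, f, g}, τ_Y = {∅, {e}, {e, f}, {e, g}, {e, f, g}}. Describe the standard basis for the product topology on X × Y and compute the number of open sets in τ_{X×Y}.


Basis B = {∅ × ∅, {47} × {e}, {48} × {e}, {47} × {e, f}, {47} × {e, g}, {47, 48} × {e}, {48} × {e, f}, {48} × {e, g}, {47} × {e, f, g}, {48} × {e, f, g}, {47, 48} × {e, f}, {47, 48} × {e, g}, {47, 48} × {e, f, g}}; |τ_{X×Y}| = 25.

Enumerate products U × V with U ∈ τ_X, V ∈ τ_Y (deduplicated):
  ∅ × ∅ = {} (∅)
  {47} × {e} = {(47,e)}
  {48} × {e} = {(48,e)}
  {47} × {e, f} = {(47,e), (47,f)}
  {47} × {e, g} = {(47,e), (47,g)}
  {47, 48} × {e} = {(47,e), (48,e)}
  {48} × {e, f} = {(48,e), (48,f)}
  {48} × {e, g} = {(48,e), (48,g)}
  {47} × {e, f, g} = {(47,e), (47,f), (47,g)}
  {48} × {e, f, g} = {(48,e), (48,f), (48,g)}
  {47, 48} × {e, f} = {(47,e), (47,f), (48,e), (48,f)}
  {47, 48} × {e, g} = {(47,e), (47,g), (48,e), (48,g)}
  {47, 48} × {e, f, g} = {(47,e), (47,f), (47,g), (48,e), (48,f), (48,g)}
These 13 distinct sets form the basis B.
Close under arbitrary unions to get τ_{X×Y}; counting gives |τ_{X×Y}| = 25.


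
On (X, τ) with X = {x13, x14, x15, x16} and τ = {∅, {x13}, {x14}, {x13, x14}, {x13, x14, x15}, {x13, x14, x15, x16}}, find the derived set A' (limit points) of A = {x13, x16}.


A' = {x15, x16}

For each x ∈ X, list the open sets U ∈ τ with x ∈ U, then check whether U ∩ (A ∖ {x}) ≠ ∅ for every such U.
  x = x13: open {x13} ∋ x has {x13} ∩ (A ∖ {x13}) = ∅, so x is NOT a limit point.
  x = x14: open {x14} ∋ x has {x14} ∩ (A ∖ {x14}) = ∅, so x is NOT a limit point.
  x = x15: opens ∋ x are {x13, x14, x15}, {x13, x14, x15, x16}; each meets A ∖ {x15}, so x IS a limit point.
  x = x16: opens ∋ x are {x13, x14, x15, x16}; each meets A ∖ {x16}, so x IS a limit point.
Collecting: A' = {x15, x16}.


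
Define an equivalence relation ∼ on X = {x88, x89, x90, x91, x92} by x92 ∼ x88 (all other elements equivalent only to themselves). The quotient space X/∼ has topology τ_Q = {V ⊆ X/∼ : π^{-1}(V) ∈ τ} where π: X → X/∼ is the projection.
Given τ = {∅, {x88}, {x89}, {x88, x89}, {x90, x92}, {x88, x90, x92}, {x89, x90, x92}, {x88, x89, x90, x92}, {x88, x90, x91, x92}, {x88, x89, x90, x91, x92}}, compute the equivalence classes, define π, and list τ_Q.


X/∼ = {[x88=x92], [x89], [x90], [x91]}; |τ_Q| = 6.

Equivalence classes: [x88=x92], [x89], [x90], [x91].
Quotient map π: X → X/∼ sends x88 ↦ [x88=x92], x89 ↦ [x89], x90 ↦ [x90], x91 ↦ [x91], x92 ↦ [x88=x92].
For each subset V ⊆ X/∼, compute π^{-1}(V) ⊆ X and check whether π^{-1}(V) ∈ τ. V is open in τ_Q iff π^{-1}(V) ∈ τ.
  V = {}: π^{-1}(V) = ∅ ∈ τ ✓.
  V = {[x88=x92]}: π^{-1}(V) = {x88, x92} ∉ τ ✗.
  V = {[x89]}: π^{-1}(V) = {x89} ∈ τ ✓.
  V = {[x88=x92], [x89]}: π^{-1}(V) = {x88, x89, x92} ∉ τ ✗.
  V = {[x90]}: π^{-1}(V) = {x90} ∉ τ ✗.
  V = {[x88=x92], [x90]}: π^{-1}(V) = {x88, x90, x92} ∈ τ ✓.
  V = {[x89], [x90]}: π^{-1}(V) = {x89, x90} ∉ τ ✗.
  V = {[x88=x92], [x89], [x90]}: π^{-1}(V) = {x88, x89, x90, x92} ∈ τ ✓.
  V = {[x91]}: π^{-1}(V) = {x91} ∉ τ ✗.
  V = {[x88=x92], [x91]}: π^{-1}(V) = {x88, x91, x92} ∉ τ ✗.
  V = {[x89], [x91]}: π^{-1}(V) = {x89, x91} ∉ τ ✗.
  V = {[x88=x92], [x89], [x91]}: π^{-1}(V) = {x88, x89, x91, x92} ∉ τ ✗.
  V = {[x90], [x91]}: π^{-1}(V) = {x90, x91} ∉ τ ✗.
  V = {[x88=x92], [x90], [x91]}: π^{-1}(V) = {x88, x90, x91, x92} ∈ τ ✓.
  V = {[x89], [x90], [x91]}: π^{-1}(V) = {x89, x90, x91} ∉ τ ✗.
  V = {[x88=x92], [x89], [x90], [x91]}: π^{-1}(V) = {x88, x89, x90, x91, x92} ∈ τ ✓.
Open sets in the quotient: τ_Q = {{}, {[x89]}, {[x88=x92], [x90]}, {[x88=x92], [x89], [x90]}, {[x88=x92], [x90], [x91]}, {[x88=x92], [x89], [x90], [x91]}} (6 elements).


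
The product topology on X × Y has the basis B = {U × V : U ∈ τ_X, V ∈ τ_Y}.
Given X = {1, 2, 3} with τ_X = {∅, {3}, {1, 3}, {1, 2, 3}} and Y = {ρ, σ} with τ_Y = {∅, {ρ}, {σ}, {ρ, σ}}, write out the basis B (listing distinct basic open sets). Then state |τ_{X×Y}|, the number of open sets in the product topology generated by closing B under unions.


Basis B = {∅ × ∅, {3} × {ρ}, {3} × {σ}, {1, 3} × {ρ}, {1, 3} × {σ}, {3} × {ρ, σ}, {1, 2, 3} × {ρ}, {1, 2, 3} × {σ}, {1, 3} × {ρ, σ}, {1, 2, 3} × {ρ, σ}}; |τ_{X×Y}| = 16.

Enumerate products U × V with U ∈ τ_X, V ∈ τ_Y (deduplicated):
  ∅ × ∅ = {} (∅)
  {3} × {ρ} = {(3,ρ)}
  {3} × {σ} = {(3,σ)}
  {1, 3} × {ρ} = {(1,ρ), (3,ρ)}
  {1, 3} × {σ} = {(1,σ), (3,σ)}
  {3} × {ρ, σ} = {(3,ρ), (3,σ)}
  {1, 2, 3} × {ρ} = {(1,ρ), (2,ρ), (3,ρ)}
  {1, 2, 3} × {σ} = {(1,σ), (2,σ), (3,σ)}
  {1, 3} × {ρ, σ} = {(1,ρ), (1,σ), (3,ρ), (3,σ)}
  {1, 2, 3} × {ρ, σ} = {(1,ρ), (1,σ), (2,ρ), (2,σ), (3,ρ), (3,σ)}
These 10 distinct sets form the basis B.
Close under arbitrary unions to get τ_{X×Y}; counting gives |τ_{X×Y}| = 16.


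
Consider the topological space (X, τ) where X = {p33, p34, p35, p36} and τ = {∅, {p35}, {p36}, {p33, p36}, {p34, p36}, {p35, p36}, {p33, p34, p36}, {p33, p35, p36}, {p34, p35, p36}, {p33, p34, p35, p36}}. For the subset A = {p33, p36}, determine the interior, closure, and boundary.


int(A) = {p33, p36}, cl(A) = {p33, p34, p36}, ∂A = {p34}.

Closed sets in (X, τ) are complements of opens:
  closed(X, τ) = {∅, {p33}, {p34}, {p35}, {p33, p34}, {p33, p35}, {p34, p35}, {p33, p34, p35}, {p33, p34, p36}, {p33, p34, p35, p36}}.
int(A) = ⋃ {U ∈ τ : U ⊆ A}. Opens contained in A: ∅, {p36}, {p33, p36}.
Taking the union of these: int(A) = {p33, p36}.
cl(A) = ⋂ {C closed : A ⊆ C}. Closed sets containing A: {p33, p34, p36}, {p33, p34, p35, p36}.
Intersecting these: cl(A) = {p33, p34, p36}.
∂A = cl(A) ∖ int(A) = {p33, p34, p36} ∖ {p33, p36} = {p34}.


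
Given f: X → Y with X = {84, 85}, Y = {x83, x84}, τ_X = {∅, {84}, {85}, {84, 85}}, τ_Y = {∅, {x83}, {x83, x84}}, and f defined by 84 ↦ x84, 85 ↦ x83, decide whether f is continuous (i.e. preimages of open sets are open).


f IS continuous.

Compute f^{-1}(U) for each U ∈ τ_Y:
  U = ∅: f^{-1}(U) = ∅ ∈ τ_X ✓.
  U = {x83}: f^{-1}(U) = {85} ∈ τ_X ✓.
  U = {x83, x84}: f^{-1}(U) = {84, 85} ∈ τ_X ✓.
Every preimage lies in τ_X, so f IS continuous.


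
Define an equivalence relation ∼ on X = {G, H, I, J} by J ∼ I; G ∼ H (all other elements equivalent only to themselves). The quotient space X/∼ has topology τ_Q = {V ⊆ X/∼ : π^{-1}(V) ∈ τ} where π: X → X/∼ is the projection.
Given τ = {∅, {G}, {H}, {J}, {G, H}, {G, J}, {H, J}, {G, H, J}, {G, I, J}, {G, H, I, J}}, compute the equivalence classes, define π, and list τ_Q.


X/∼ = {[G=H], [I=J]}; |τ_Q| = 3.

Equivalence classes: [G=H], [I=J].
Quotient map π: X → X/∼ sends G ↦ [G=H], H ↦ [G=H], I ↦ [I=J], J ↦ [I=J].
For each subset V ⊆ X/∼, compute π^{-1}(V) ⊆ X and check whether π^{-1}(V) ∈ τ. V is open in τ_Q iff π^{-1}(V) ∈ τ.
  V = {}: π^{-1}(V) = ∅ ∈ τ ✓.
  V = {[G=H]}: π^{-1}(V) = {G, H} ∈ τ ✓.
  V = {[I=J]}: π^{-1}(V) = {I, J} ∉ τ ✗.
  V = {[G=H], [I=J]}: π^{-1}(V) = {G, H, I, J} ∈ τ ✓.
Open sets in the quotient: τ_Q = {{}, {[G=H]}, {[G=H], [I=J]}} (3 elements).


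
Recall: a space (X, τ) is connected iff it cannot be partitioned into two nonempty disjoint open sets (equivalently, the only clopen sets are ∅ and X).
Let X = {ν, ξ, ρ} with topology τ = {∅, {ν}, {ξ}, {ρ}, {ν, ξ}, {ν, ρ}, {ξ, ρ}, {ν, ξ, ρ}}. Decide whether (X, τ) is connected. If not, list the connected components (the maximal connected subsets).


(X, τ) is disconnected; components = [{ν}, {ξ}, {ρ}].

Find clopen sets (U ∈ τ with X ∖ U ∈ τ):
  U = ∅, X ∖ U = {ν, ξ, ρ} — both open, so U is clopen.
  U = {ν}, X ∖ U = {ξ, ρ} — both open, so U is clopen.
  U = {ξ}, X ∖ U = {ν, ρ} — both open, so U is clopen.
  U = {ρ}, X ∖ U = {ν, ξ} — both open, so U is clopen.
  U = {ν, ξ}, X ∖ U = {ρ} — both open, so U is clopen.
  U = {ν, ρ}, X ∖ U = {ξ} — both open, so U is clopen.
  U = {ξ, ρ}, X ∖ U = {ν} — both open, so U is clopen.
  U = {ν, ξ, ρ}, X ∖ U = ∅ — both open, so U is clopen.
Nontrivial clopen(s) exist: e.g. {ν, ξ}. So (X, τ) is disconnected.
Compute connected components by grouping points that agree on all clopens:
  component: {ν}
  component: {ξ}
  component: {ρ}


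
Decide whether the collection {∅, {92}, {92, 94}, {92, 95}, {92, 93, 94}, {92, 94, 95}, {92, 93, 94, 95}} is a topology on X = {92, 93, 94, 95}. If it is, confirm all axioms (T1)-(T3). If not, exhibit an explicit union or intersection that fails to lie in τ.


τ IS a topology on X.

Axiom (T1): ∅ ∈ τ? Yes; X ∈ τ? Yes.
Axiom (T2/T3): check pairwise unions and intersections of members of τ.
All pairwise intersections and unions checked — each lies in τ. Therefore τ satisfies (T1), (T2), (T3): it IS a topology on X.


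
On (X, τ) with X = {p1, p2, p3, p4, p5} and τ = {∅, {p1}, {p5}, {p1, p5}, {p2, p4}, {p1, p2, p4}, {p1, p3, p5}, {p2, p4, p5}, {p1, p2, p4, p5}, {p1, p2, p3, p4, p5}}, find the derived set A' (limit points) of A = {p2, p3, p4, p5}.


A' = {p2, p3, p4}

For each x ∈ X, list the open sets U ∈ τ with x ∈ U, then check whether U ∩ (A ∖ {x}) ≠ ∅ for every such U.
  x = p1: open {p1} ∋ x has {p1} ∩ (A ∖ {p1}) = ∅, so x is NOT a limit point.
  x = p2: opens ∋ x are {p2, p4}, {p1, p2, p4}, {p2, p4, p5}, {p1, p2, p4, p5}, {p1, p2, p3, p4, p5}; each meets A ∖ {p2}, so x IS a limit point.
  x = p3: opens ∋ x are {p1, p3, p5}, {p1, p2, p3, p4, p5}; each meets A ∖ {p3}, so x IS a limit point.
  x = p4: opens ∋ x are {p2, p4}, {p1, p2, p4}, {p2, p4, p5}, {p1, p2, p4, p5}, {p1, p2, p3, p4, p5}; each meets A ∖ {p4}, so x IS a limit point.
  x = p5: open {p5} ∋ x has {p5} ∩ (A ∖ {p5}) = ∅, so x is NOT a limit point.
Collecting: A' = {p2, p3, p4}.


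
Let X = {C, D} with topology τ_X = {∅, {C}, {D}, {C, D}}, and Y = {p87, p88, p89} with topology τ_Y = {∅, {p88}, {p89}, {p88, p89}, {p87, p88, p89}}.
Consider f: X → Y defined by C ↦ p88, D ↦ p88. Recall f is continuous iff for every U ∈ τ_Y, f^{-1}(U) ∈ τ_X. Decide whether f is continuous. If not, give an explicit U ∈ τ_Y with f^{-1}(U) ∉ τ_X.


f IS continuous.

Compute f^{-1}(U) for each U ∈ τ_Y:
  U = ∅: f^{-1}(U) = ∅ ∈ τ_X ✓.
  U = {p88}: f^{-1}(U) = {C, D} ∈ τ_X ✓.
  U = {p89}: f^{-1}(U) = ∅ ∈ τ_X ✓.
  U = {p88, p89}: f^{-1}(U) = {C, D} ∈ τ_X ✓.
  U = {p87, p88, p89}: f^{-1}(U) = {C, D} ∈ τ_X ✓.
Every preimage lies in τ_X, so f IS continuous.


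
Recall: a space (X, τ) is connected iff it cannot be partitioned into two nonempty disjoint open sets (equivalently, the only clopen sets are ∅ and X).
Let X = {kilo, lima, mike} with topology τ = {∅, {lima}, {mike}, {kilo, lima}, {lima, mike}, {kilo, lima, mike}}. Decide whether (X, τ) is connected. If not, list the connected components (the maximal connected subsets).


(X, τ) is disconnected; components = [{mike}, {kilo, lima}].

Find clopen sets (U ∈ τ with X ∖ U ∈ τ):
  U = ∅, X ∖ U = {kilo, lima, mike} — both open, so U is clopen.
  U = {mike}, X ∖ U = {kilo, lima} — both open, so U is clopen.
  U = {kilo, lima}, X ∖ U = {mike} — both open, so U is clopen.
  U = {kilo, lima, mike}, X ∖ U = ∅ — both open, so U is clopen.
Nontrivial clopen(s) exist: e.g. {mike}. So (X, τ) is disconnected.
Compute connected components by grouping points that agree on all clopens:
  component: {mike}
  component: {kilo, lima}


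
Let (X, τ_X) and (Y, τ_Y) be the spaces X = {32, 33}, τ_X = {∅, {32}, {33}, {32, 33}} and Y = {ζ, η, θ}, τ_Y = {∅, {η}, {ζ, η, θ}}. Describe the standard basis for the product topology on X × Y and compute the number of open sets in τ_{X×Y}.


Basis B = {∅ × ∅, {32} × {η}, {33} × {η}, {32, 33} × {η}, {32} × {ζ, η, θ}, {33} × {ζ, η, θ}, {32, 33} × {ζ, η, θ}}; |τ_{X×Y}| = 9.

Enumerate products U × V with U ∈ τ_X, V ∈ τ_Y (deduplicated):
  ∅ × ∅ = {} (∅)
  {32} × {η} = {(32,η)}
  {33} × {η} = {(33,η)}
  {32, 33} × {η} = {(32,η), (33,η)}
  {32} × {ζ, η, θ} = {(32,ζ), (32,η), (32,θ)}
  {33} × {ζ, η, θ} = {(33,ζ), (33,η), (33,θ)}
  {32, 33} × {ζ, η, θ} = {(32,ζ), (32,η), (32,θ), (33,ζ), (33,η), (33,θ)}
These 7 distinct sets form the basis B.
Close under arbitrary unions to get τ_{X×Y}; counting gives |τ_{X×Y}| = 9.


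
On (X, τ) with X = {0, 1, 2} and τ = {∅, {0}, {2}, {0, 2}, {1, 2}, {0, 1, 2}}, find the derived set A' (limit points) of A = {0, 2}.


A' = {1}

For each x ∈ X, list the open sets U ∈ τ with x ∈ U, then check whether U ∩ (A ∖ {x}) ≠ ∅ for every such U.
  x = 0: open {0} ∋ x has {0} ∩ (A ∖ {0}) = ∅, so x is NOT a limit point.
  x = 1: opens ∋ x are {1, 2}, {0, 1, 2}; each meets A ∖ {1}, so x IS a limit point.
  x = 2: open {2} ∋ x has {2} ∩ (A ∖ {2}) = ∅, so x is NOT a limit point.
Collecting: A' = {1}.


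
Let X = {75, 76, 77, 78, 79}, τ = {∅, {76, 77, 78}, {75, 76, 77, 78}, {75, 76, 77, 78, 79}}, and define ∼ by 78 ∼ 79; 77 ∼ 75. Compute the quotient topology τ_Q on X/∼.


X/∼ = {[75=77], [76], [78=79]}; |τ_Q| = 2.

Equivalence classes: [75=77], [76], [78=79].
Quotient map π: X → X/∼ sends 75 ↦ [75=77], 76 ↦ [76], 77 ↦ [75=77], 78 ↦ [78=79], 79 ↦ [78=79].
For each subset V ⊆ X/∼, compute π^{-1}(V) ⊆ X and check whether π^{-1}(V) ∈ τ. V is open in τ_Q iff π^{-1}(V) ∈ τ.
  V = {}: π^{-1}(V) = ∅ ∈ τ ✓.
  V = {[75=77]}: π^{-1}(V) = {75, 77} ∉ τ ✗.
  V = {[76]}: π^{-1}(V) = {76} ∉ τ ✗.
  V = {[75=77], [76]}: π^{-1}(V) = {75, 76, 77} ∉ τ ✗.
  V = {[78=79]}: π^{-1}(V) = {78, 79} ∉ τ ✗.
  V = {[75=77], [78=79]}: π^{-1}(V) = {75, 77, 78, 79} ∉ τ ✗.
  V = {[76], [78=79]}: π^{-1}(V) = {76, 78, 79} ∉ τ ✗.
  V = {[75=77], [76], [78=79]}: π^{-1}(V) = {75, 76, 77, 78, 79} ∈ τ ✓.
Open sets in the quotient: τ_Q = {{}, {[75=77], [76], [78=79]}} (2 elements).


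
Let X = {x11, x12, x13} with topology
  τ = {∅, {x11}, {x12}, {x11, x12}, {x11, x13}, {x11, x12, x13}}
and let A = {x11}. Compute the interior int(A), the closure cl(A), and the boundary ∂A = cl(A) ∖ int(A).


int(A) = {x11}, cl(A) = {x11, x13}, ∂A = {x13}.

Closed sets in (X, τ) are complements of opens:
  closed(X, τ) = {∅, {x12}, {x13}, {x11, x13}, {x12, x13}, {x11, x12, x13}}.
int(A) = ⋃ {U ∈ τ : U ⊆ A}. Opens contained in A: ∅, {x11}.
Taking the union of these: int(A) = {x11}.
cl(A) = ⋂ {C closed : A ⊆ C}. Closed sets containing A: {x11, x13}, {x11, x12, x13}.
Intersecting these: cl(A) = {x11, x13}.
∂A = cl(A) ∖ int(A) = {x11, x13} ∖ {x11} = {x13}.


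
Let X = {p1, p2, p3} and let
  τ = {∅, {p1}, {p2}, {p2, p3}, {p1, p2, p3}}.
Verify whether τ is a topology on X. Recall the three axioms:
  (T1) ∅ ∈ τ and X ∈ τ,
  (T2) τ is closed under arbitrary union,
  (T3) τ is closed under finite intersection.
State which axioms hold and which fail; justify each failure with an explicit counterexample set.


τ is NOT a topology on X.

Axiom (T1): ∅ ∈ τ? Yes; X ∈ τ? Yes.
Axiom (T2/T3): check pairwise unions and intersections of members of τ.
Counterexample for (T2): {p1} ∪ {p2} = {p1, p2} ∉ τ. Therefore τ is NOT a topology.


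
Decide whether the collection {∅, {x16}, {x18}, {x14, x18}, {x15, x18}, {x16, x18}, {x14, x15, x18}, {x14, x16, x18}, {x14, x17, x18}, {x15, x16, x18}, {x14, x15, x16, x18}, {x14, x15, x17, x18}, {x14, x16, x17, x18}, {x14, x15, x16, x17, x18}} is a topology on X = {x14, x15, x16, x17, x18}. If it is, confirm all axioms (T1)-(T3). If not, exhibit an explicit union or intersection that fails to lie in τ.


τ IS a topology on X.

Axiom (T1): ∅ ∈ τ? Yes; X ∈ τ? Yes.
Axiom (T2/T3): check pairwise unions and intersections of members of τ.
All pairwise intersections and unions checked — each lies in τ. Therefore τ satisfies (T1), (T2), (T3): it IS a topology on X.


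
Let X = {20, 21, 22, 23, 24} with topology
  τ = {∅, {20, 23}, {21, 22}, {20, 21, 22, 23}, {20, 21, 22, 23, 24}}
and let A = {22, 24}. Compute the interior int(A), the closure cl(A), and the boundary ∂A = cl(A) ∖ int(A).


int(A) = ∅, cl(A) = {21, 22, 24}, ∂A = {21, 22, 24}.

Closed sets in (X, τ) are complements of opens:
  closed(X, τ) = {∅, {24}, {20, 23, 24}, {21, 22, 24}, {20, 21, 22, 23, 24}}.
int(A) = ⋃ {U ∈ τ : U ⊆ A}. Opens contained in A: ∅.
Taking the union of these: int(A) = ∅.
cl(A) = ⋂ {C closed : A ⊆ C}. Closed sets containing A: {21, 22, 24}, {20, 21, 22, 23, 24}.
Intersecting these: cl(A) = {21, 22, 24}.
∂A = cl(A) ∖ int(A) = {21, 22, 24} ∖ ∅ = {21, 22, 24}.


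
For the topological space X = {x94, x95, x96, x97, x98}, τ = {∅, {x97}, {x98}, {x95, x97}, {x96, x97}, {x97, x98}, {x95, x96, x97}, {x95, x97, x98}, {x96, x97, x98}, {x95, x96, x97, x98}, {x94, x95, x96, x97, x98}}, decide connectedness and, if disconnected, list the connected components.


(X, τ) is connected.

Find clopen sets (U ∈ τ with X ∖ U ∈ τ):
  U = ∅, X ∖ U = {x94, x95, x96, x97, x98} — both open, so U is clopen.
  U = {x94, x95, x96, x97, x98}, X ∖ U = ∅ — both open, so U is clopen.
Only trivial clopens (∅ and X) exist, so (X, τ) is connected.
Compute connected components by grouping points that agree on all clopens:
  component: {x94, x95, x96, x97, x98}


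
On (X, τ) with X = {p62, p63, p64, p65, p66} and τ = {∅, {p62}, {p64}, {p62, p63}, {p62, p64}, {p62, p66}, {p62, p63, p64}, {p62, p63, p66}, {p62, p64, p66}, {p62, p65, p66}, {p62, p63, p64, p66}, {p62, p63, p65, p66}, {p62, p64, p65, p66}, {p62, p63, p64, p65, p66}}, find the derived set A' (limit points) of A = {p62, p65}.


A' = {p63, p65, p66}

For each x ∈ X, list the open sets U ∈ τ with x ∈ U, then check whether U ∩ (A ∖ {x}) ≠ ∅ for every such U.
  x = p62: open {p62} ∋ x has {p62} ∩ (A ∖ {p62}) = ∅, so x is NOT a limit point.
  x = p63: opens ∋ x are {p62, p63}, {p62, p63, p64}, {p62, p63, p66}, {p62, p63, p64, p66}, {p62, p63, p65, p66}, {p62, p63, p64, p65, p66}; each meets A ∖ {p63}, so x IS a limit point.
  x = p64: open {p64} ∋ x has {p64} ∩ (A ∖ {p64}) = ∅, so x is NOT a limit point.
  x = p65: opens ∋ x are {p62, p65, p66}, {p62, p63, p65, p66}, {p62, p64, p65, p66}, {p62, p63, p64, p65, p66}; each meets A ∖ {p65}, so x IS a limit point.
  x = p66: opens ∋ x are {p62, p66}, {p62, p63, p66}, {p62, p64, p66}, {p62, p65, p66}, {p62, p63, p64, p66}, {p62, p63, p65, p66}, {p62, p64, p65, p66}, {p62, p63, p64, p65, p66}; each meets A ∖ {p66}, so x IS a limit point.
Collecting: A' = {p63, p65, p66}.


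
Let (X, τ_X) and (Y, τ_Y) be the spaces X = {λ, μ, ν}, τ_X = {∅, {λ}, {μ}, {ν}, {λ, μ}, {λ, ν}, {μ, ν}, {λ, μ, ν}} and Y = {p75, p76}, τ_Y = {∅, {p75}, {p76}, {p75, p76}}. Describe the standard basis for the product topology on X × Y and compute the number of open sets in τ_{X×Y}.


Basis B = {∅ × ∅, {λ} × {p75}, {λ} × {p76}, {μ} × {p75}, {μ} × {p76}, {ν} × {p75}, {ν} × {p76}, {λ} × {p75, p76}, {λ, μ} × {p75}, {λ, ν} × {p75}, {λ, μ} × {p76}, {λ, ν} × {p76}, {μ} × {p75, p76}, {μ, ν} × {p75}, {μ, ν} × {p76}, {ν} × {p75, p76}, {λ, μ, ν} × {p75}, {λ, μ, ν} × {p76}, {λ, μ} × {p75, p76}, {λ, ν} × {p75, p76}, {μ, ν} × {p75, p76}, {λ, μ, ν} × {p75, p76}}; |τ_{X×Y}| = 64.

Enumerate products U × V with U ∈ τ_X, V ∈ τ_Y (deduplicated):
  ∅ × ∅ = {} (∅)
  {λ} × {p75} = {(λ,p75)}
  {λ} × {p76} = {(λ,p76)}
  {μ} × {p75} = {(μ,p75)}
  {μ} × {p76} = {(μ,p76)}
  {ν} × {p75} = {(ν,p75)}
  {ν} × {p76} = {(ν,p76)}
  {λ} × {p75, p76} = {(λ,p75), (λ,p76)}
  {λ, μ} × {p75} = {(λ,p75), (μ,p75)}
  {λ, ν} × {p75} = {(λ,p75), (ν,p75)}
  {λ, μ} × {p76} = {(λ,p76), (μ,p76)}
  {λ, ν} × {p76} = {(λ,p76), (ν,p76)}
  {μ} × {p75, p76} = {(μ,p75), (μ,p76)}
  {μ, ν} × {p75} = {(μ,p75), (ν,p75)}
  {μ, ν} × {p76} = {(μ,p76), (ν,p76)}
  {ν} × {p75, p76} = {(ν,p75), (ν,p76)}
  {λ, μ, ν} × {p75} = {(λ,p75), (μ,p75), (ν,p75)}
  {λ, μ, ν} × {p76} = {(λ,p76), (μ,p76), (ν,p76)}
  {λ, μ} × {p75, p76} = {(λ,p75), (λ,p76), (μ,p75), (μ,p76)}
  {λ, ν} × {p75, p76} = {(λ,p75), (λ,p76), (ν,p75), (ν,p76)}
  {μ, ν} × {p75, p76} = {(μ,p75), (μ,p76), (ν,p75), (ν,p76)}
  {λ, μ, ν} × {p75, p76} = {(λ,p75), (λ,p76), (μ,p75), (μ,p76), (ν,p75), (ν,p76)}
These 22 distinct sets form the basis B.
Close under arbitrary unions to get τ_{X×Y}; counting gives |τ_{X×Y}| = 64.
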